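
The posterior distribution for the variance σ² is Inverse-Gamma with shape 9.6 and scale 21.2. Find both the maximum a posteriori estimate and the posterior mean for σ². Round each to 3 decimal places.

Mode = β/(α+1) = 21.2/10.6 = 2.000.
Mean = β/(α−1) = 21.2/8.6 = 2.465.
The posterior is right-skewed, so the mean exceeds the mode.

MAP = 2.000; posterior mean = 2.465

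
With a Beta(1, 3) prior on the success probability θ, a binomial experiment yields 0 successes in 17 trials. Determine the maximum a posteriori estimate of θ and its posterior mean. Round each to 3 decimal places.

Posterior: Beta(1+0, 3+17) = Beta(1, 20).
Since α = 1 ≤ 1 and β > 1, the Beta density is monotone decreasing on [0,1]; the mode is at 0.
Mean = 1/(1+20) = 0.048.

maximum a posteriori estimate = 0.000, posterior mean = 0.048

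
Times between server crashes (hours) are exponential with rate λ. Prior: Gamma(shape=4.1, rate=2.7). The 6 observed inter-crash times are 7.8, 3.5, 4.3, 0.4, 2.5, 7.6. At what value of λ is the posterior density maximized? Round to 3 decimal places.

0.316

Σ times = 26.1. Posterior: Gamma(shape = 4.1+6 = 10.1, rate = 2.7+26.1 = 28.8).
Mode = (α−1)/β = 9.1/28.8 = 0.316.
Mean = α/β = 10.1/28.8 = 0.351.
This is the posterior mode — the MAP estimate.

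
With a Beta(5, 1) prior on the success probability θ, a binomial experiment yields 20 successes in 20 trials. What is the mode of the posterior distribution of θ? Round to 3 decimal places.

Posterior: Beta(5+20, 1+0) = Beta(25, 1).
Since β = 1 ≤ 1 and α > 1, the Beta density is monotone increasing on [0,1]; the mode is at 1.
Mean = 25/(25+1) = 0.962.
This is the posterior mode — the MAP estimate.

1.000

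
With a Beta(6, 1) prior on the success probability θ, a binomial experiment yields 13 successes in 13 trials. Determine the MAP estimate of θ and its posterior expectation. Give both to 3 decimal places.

MAP estimate = 1.000, posterior expectation = 0.950

Posterior: Beta(6+13, 1+0) = Beta(19, 1).
Since β = 1 ≤ 1 and α > 1, the Beta density is monotone increasing on [0,1]; the mode is at 1.
Mean = 19/(19+1) = 0.950.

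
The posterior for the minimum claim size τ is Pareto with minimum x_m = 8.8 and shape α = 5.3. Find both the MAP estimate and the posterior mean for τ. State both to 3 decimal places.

The Pareto density is strictly decreasing on [x_m, ∞), so the mode is x_m = 8.800.
Mean = α·x_m/(α−1) = 5.3·8.8/4.3 = 10.847.

τ_MAP = 8.800, E[τ|data] = 10.847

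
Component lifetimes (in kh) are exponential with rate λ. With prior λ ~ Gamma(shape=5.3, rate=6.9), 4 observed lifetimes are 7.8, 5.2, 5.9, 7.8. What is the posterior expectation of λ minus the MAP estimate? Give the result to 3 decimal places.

Σ times = 26.7. Posterior: Gamma(shape = 5.3+4 = 9.3, rate = 6.9+26.7 = 33.6).
Mode = (α−1)/β = 8.3/33.6 = 0.247.
Mean = α/β = 9.3/33.6 = 0.277.
Difference = 0.277 − 0.247 = 0.030.

0.030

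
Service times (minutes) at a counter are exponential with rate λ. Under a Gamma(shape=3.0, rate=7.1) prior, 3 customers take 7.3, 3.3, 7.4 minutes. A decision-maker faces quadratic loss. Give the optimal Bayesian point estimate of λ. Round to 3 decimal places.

0.239

Σ times = 18.0. Posterior: Gamma(shape = 3.0+3 = 6.0, rate = 7.1+18.0 = 25.1).
Mode = (α−1)/β = 5.0/25.1 = 0.199.
Mean = α/β = 6.0/25.1 = 0.239.
Quadratic loss ⇒ the optimal estimator is the posterior mean.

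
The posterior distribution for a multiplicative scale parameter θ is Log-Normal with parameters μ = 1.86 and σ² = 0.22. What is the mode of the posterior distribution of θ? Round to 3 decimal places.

Mode = exp(μ − σ²) = exp(1.64) = 5.155.
Mean = exp(μ + σ²/2) = exp(1.970) = 7.171.
This is the posterior mode — the MAP estimate.

5.155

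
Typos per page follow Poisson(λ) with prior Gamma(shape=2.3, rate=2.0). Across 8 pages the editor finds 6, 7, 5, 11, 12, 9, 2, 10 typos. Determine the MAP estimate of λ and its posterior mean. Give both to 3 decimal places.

MAP estimate = 6.330, posterior mean = 6.430

Σ counts = 62. Posterior: Gamma(shape = 2.3+62 = 64.3, rate = 2.0+8 = 10.0).
Mode = (α−1)/β = 63.3/10.0 = 6.330.
Mean = α/β = 64.3/10.0 = 6.430.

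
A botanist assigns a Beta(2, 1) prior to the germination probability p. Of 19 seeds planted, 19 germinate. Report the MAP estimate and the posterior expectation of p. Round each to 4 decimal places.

p_MAP = 1.0000, E[p|data] = 0.9545

Posterior: Beta(2+19, 1+0) = Beta(21, 1).
Since β = 1 ≤ 1 and α > 1, the Beta density is monotone increasing on [0,1]; the mode is at 1.
Mean = 21/(21+1) = 0.9545.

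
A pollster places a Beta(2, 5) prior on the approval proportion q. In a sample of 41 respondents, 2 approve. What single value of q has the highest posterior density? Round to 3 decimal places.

Posterior: Beta(2+2, 5+39) = Beta(4, 44).
Mode = (4−1)/(4+44−2) = 3/46 = 0.065.
Mean = 4/(4+44) = 4/48 = 0.083.
This is the posterior mode — the MAP estimate.

0.065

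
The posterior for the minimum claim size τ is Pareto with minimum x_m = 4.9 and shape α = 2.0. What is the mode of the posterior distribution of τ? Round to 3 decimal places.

4.900

The Pareto density is strictly decreasing on [x_m, ∞), so the mode is x_m = 4.900.
Mean = α·x_m/(α−1) = 2.0·4.9/1.0 = 9.800.
This is the posterior mode — the MAP estimate.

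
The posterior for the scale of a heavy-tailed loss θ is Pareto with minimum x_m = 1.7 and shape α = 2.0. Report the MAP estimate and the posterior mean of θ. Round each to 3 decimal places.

θ_MAP = 1.700, E[θ|data] = 3.400

The Pareto density is strictly decreasing on [x_m, ∞), so the mode is x_m = 1.700.
Mean = α·x_m/(α−1) = 2.0·1.7/1.0 = 3.400.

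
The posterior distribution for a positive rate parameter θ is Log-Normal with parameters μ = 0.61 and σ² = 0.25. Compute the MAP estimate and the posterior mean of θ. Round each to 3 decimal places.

Mode = exp(μ − σ²) = exp(0.36) = 1.433.
Mean = exp(μ + σ²/2) = exp(0.735) = 2.085.

MAP = 1.433; posterior mean = 2.085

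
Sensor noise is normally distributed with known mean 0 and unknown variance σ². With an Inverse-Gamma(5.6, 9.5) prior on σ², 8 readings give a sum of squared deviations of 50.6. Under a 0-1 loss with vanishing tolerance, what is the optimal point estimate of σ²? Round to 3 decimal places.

3.283

Posterior: Inverse-Gamma(shape = 5.6+8/2 = 9.6, scale = 9.5+50.6/2 = 34.8).
Mode = β/(α+1) = 34.8/10.6 = 3.283.
Mean = β/(α−1) = 34.8/8.6 = 4.047.
This is the posterior mode — the MAP estimate.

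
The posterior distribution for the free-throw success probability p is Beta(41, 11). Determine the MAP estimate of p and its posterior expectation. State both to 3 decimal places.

Mode = (41−1)/(41+11−2) = 40/50 = 0.800.
Mean = 41/(41+11) = 41/52 = 0.788.
Left-skewed posterior ⇒ mean < mode.

p_MAP = 0.800, E[p|data] = 0.788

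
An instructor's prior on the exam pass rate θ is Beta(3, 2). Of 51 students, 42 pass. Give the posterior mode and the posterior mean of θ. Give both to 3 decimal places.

Posterior: Beta(3+42, 2+9) = Beta(45, 11).
Mode = (45−1)/(45+11−2) = 44/54 = 0.815.
Mean = 45/(45+11) = 45/56 = 0.804.

MAP = 0.815, posterior mean = 0.804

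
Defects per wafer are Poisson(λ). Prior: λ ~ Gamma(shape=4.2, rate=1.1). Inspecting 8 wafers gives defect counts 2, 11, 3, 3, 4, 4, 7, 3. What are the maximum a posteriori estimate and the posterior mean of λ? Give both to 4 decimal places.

MAP: 4.4176. Posterior mean: 4.5275.

Σ counts = 37. Posterior: Gamma(shape = 4.2+37 = 41.2, rate = 1.1+8 = 9.1).
Mode = (α−1)/β = 40.2/9.1 = 4.4176.
Mean = α/β = 41.2/9.1 = 4.5275.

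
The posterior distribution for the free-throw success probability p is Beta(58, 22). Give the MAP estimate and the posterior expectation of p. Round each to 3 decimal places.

MAP = 0.731; posterior mean = 0.725

Mode = (58−1)/(58+22−2) = 57/78 = 0.731.
Mean = 58/(58+22) = 58/80 = 0.725.
The posterior is left-skewed, so the mode exceeds the mean.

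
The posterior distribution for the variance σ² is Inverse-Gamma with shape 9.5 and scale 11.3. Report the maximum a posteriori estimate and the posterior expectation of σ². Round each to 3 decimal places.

MAP: 1.076. Posterior mean: 1.329.

Mode = β/(α+1) = 11.3/10.5 = 1.076.
Mean = β/(α−1) = 11.3/8.5 = 1.329.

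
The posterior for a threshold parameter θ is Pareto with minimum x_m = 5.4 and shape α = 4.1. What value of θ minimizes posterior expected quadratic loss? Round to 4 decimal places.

The Pareto density is strictly decreasing on [x_m, ∞), so the mode is x_m = 5.4000.
Mean = α·x_m/(α−1) = 4.1·5.4/3.1 = 7.1419.
Quadratic loss ⇒ the optimal estimator is the posterior mean.

7.1419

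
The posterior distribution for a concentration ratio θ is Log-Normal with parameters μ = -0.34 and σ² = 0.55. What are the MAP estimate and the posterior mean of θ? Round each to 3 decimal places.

Mode = exp(μ − σ²) = exp(-0.89) = 0.411.
Mean = exp(μ + σ²/2) = exp(-0.065) = 0.937.
The posterior is right-skewed, so the mean exceeds the mode.

MAP = 0.411, posterior mean = 0.937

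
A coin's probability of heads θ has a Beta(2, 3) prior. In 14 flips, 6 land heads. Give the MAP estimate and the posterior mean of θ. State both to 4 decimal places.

Posterior: Beta(2+6, 3+8) = Beta(8, 11).
Mode = (8−1)/(8+11−2) = 7/17 = 0.4118.
Mean = 8/(8+11) = 8/19 = 0.4211.
The mean is pulled above the mode by the posterior's right skew.

MAP: 0.4118. Posterior mean: 0.4211.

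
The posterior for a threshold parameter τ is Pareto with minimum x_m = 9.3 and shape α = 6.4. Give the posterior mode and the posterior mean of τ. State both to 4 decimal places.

The Pareto density is strictly decreasing on [x_m, ∞), so the mode is x_m = 9.3000.
Mean = α·x_m/(α−1) = 6.4·9.3/5.4 = 11.0222.

MAP = 9.3000; posterior mean = 11.0222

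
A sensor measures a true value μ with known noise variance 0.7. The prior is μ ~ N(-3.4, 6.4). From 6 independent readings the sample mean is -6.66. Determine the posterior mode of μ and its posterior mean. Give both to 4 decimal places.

MAP = -6.6016; posterior mean = -6.6016

Posterior for μ is Normal. Precision-weighted mean: (1/6.4·-3.4 + 6/0.7·-6.66) / (1/6.4 + 6/0.7) = -6.6016.
A Normal posterior is symmetric, so mode = mean.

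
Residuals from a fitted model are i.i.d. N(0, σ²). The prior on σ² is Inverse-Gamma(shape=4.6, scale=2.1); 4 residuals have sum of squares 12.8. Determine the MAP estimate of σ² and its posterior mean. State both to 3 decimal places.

σ²_MAP = 1.118, E[σ²|data] = 1.518

Posterior: Inverse-Gamma(shape = 4.6+4/2 = 6.6, scale = 2.1+12.8/2 = 8.5).
Mode = β/(α+1) = 8.5/7.6 = 1.118.
Mean = β/(α−1) = 8.5/5.6 = 1.518.
Mean > mode: the posterior has a right tail.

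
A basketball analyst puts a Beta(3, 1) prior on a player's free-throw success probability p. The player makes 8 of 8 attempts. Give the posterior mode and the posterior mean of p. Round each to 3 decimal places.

Posterior: Beta(3+8, 1+0) = Beta(11, 1).
Since β = 1 ≤ 1 and α > 1, the Beta density is monotone increasing on [0,1]; the mode is at 1.
Mean = 11/(11+1) = 0.917.

p_MAP = 1.000, E[p|data] = 0.917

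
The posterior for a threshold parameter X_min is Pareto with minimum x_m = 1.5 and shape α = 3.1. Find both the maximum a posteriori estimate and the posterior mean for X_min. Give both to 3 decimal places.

X_min_MAP = 1.500, E[X_min|data] = 2.214

The Pareto density is strictly decreasing on [x_m, ∞), so the mode is x_m = 1.500.
Mean = α·x_m/(α−1) = 3.1·1.5/2.1 = 2.214.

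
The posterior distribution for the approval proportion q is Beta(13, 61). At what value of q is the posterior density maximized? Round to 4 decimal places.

0.1667

Mode = (13−1)/(13+61−2) = 12/72 = 0.1667.
Mean = 13/(13+61) = 13/74 = 0.1757.
This is the posterior mode — the MAP estimate.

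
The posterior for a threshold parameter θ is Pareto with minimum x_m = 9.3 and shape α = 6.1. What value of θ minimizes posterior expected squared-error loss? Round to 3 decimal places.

The Pareto density is strictly decreasing on [x_m, ∞), so the mode is x_m = 9.300.
Mean = α·x_m/(α−1) = 6.1·9.3/5.1 = 11.124.
Squared-error loss ⇒ the optimal estimator is the posterior mean.

11.124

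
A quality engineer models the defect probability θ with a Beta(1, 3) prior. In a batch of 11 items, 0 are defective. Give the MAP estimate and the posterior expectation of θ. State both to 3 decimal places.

Posterior: Beta(1+0, 3+11) = Beta(1, 14).
Since α = 1 ≤ 1 and β > 1, the Beta density is monotone decreasing on [0,1]; the mode is at 0.
Mean = 1/(1+14) = 0.067.
Mean > mode: the posterior has a right tail.

MAP: 0.000. Posterior mean: 0.067.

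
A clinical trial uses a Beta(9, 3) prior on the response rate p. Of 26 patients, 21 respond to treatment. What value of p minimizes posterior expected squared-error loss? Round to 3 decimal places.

0.789

Posterior: Beta(9+21, 3+5) = Beta(30, 8).
Mode = (30−1)/(30+8−2) = 29/36 = 0.806.
Mean = 30/(30+8) = 30/38 = 0.789.
Squared-error loss ⇒ the optimal estimator is the posterior mean.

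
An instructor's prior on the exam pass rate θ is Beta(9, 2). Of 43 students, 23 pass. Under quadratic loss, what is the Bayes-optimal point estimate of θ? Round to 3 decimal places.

0.593

Posterior: Beta(9+23, 2+20) = Beta(32, 22).
Mode = (32−1)/(32+22−2) = 31/52 = 0.596.
Mean = 32/(32+22) = 32/54 = 0.593.
Quadratic loss ⇒ the optimal estimator is the posterior mean.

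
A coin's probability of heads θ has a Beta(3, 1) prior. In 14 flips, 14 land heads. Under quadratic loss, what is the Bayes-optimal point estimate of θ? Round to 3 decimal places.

Posterior: Beta(3+14, 1+0) = Beta(17, 1).
Since β = 1 ≤ 1 and α > 1, the Beta density is monotone increasing on [0,1]; the mode is at 1.
Mean = 17/(17+1) = 0.944.
Quadratic loss ⇒ the optimal estimator is the posterior mean.

0.944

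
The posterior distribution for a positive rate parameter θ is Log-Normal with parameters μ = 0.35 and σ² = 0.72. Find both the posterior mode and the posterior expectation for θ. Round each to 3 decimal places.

Mode = exp(μ − σ²) = exp(-0.37) = 0.691.
Mean = exp(μ + σ²/2) = exp(0.710) = 2.034.

posterior mode = 0.691, posterior expectation = 2.034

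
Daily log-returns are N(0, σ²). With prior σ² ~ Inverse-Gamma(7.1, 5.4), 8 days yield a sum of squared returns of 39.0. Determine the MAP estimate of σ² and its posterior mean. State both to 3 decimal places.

MAP: 2.058. Posterior mean: 2.465.

Posterior: Inverse-Gamma(shape = 7.1+8/2 = 11.1, scale = 5.4+39.0/2 = 24.9).
Mode = β/(α+1) = 24.9/12.1 = 2.058.
Mean = β/(α−1) = 24.9/10.1 = 2.465.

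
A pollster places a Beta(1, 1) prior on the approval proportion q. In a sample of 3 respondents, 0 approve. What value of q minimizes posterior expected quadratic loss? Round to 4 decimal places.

0.2000

Posterior: Beta(1+0, 1+3) = Beta(1, 4).
Since α = 1 ≤ 1 and β > 1, the Beta density is monotone decreasing on [0,1]; the mode is at 0.
Mean = 1/(1+4) = 0.2000.
Quadratic loss ⇒ the optimal estimator is the posterior mean.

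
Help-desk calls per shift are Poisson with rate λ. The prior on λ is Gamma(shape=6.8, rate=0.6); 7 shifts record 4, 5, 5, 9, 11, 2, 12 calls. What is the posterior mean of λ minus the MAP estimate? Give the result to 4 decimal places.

0.1316

Σ counts = 48. Posterior: Gamma(shape = 6.8+48 = 54.8, rate = 0.6+7 = 7.6).
Mode = (α−1)/β = 53.8/7.6 = 7.0789.
Mean = α/β = 54.8/7.6 = 7.2105.
Difference = 7.2105 − 7.0789 = 0.1316.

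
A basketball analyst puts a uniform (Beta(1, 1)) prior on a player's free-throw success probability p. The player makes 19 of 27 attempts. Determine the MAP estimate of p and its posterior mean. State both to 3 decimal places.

Posterior: Beta(1+19, 1+8) = Beta(20, 9).
Mode = (20−1)/(20+9−2) = 19/27 = 0.704.
With a flat prior the MAP equals the MLE, 19/27.
Mean = 20/(20+9) = 20/29 = 0.690.

MAP = 0.704; posterior mean = 0.690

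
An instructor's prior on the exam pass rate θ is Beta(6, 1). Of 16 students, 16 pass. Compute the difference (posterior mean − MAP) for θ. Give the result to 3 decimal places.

Posterior: Beta(6+16, 1+0) = Beta(22, 1).
Since β = 1 ≤ 1 and α > 1, the Beta density is monotone increasing on [0,1]; the mode is at 1.
Mean = 22/(22+1) = 0.957.
Difference = 0.957 − 1.000 = -0.043.

-0.043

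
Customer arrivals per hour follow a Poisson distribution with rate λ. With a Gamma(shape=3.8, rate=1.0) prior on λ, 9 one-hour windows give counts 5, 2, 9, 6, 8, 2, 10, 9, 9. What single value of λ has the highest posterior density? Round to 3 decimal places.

6.280

Σ counts = 60. Posterior: Gamma(shape = 3.8+60 = 63.8, rate = 1.0+9 = 10.0).
Mode = (α−1)/β = 62.8/10.0 = 6.280.
Mean = α/β = 63.8/10.0 = 6.380.
This is the posterior mode — the MAP estimate.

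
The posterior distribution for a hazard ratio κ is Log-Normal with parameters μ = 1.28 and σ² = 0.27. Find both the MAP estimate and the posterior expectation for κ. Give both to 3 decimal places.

Mode = exp(μ − σ²) = exp(1.01) = 2.746.
Mean = exp(μ + σ²/2) = exp(1.415) = 4.116.
Mean > mode: the posterior has a right tail.

MAP = 2.746, posterior mean = 4.116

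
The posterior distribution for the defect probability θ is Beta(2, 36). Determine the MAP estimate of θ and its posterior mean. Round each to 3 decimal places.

MAP = 0.028, posterior mean = 0.053

Mode = (2−1)/(2+36−2) = 1/36 = 0.028.
Mean = 2/(2+36) = 2/38 = 0.053.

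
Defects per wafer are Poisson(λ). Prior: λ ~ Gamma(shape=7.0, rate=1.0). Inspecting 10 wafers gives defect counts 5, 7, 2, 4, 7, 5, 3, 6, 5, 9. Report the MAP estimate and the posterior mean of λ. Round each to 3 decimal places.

Σ counts = 53. Posterior: Gamma(shape = 7.0+53 = 60.0, rate = 1.0+10 = 11.0).
Mode = (α−1)/β = 59.0/11.0 = 5.364.
Mean = α/β = 60.0/11.0 = 5.455.
The mean is pulled above the mode by the posterior's right skew.

λ_MAP = 5.364, E[λ|data] = 5.455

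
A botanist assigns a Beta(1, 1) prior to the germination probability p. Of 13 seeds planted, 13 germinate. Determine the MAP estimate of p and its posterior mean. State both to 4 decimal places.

Posterior: Beta(1+13, 1+0) = Beta(14, 1).
Since β = 1 ≤ 1 and α > 1, the Beta density is monotone increasing on [0,1]; the mode is at 1.
Mean = 14/(14+1) = 0.9333.
The posterior is left-skewed, so the mode exceeds the mean.

MAP = 1.0000, posterior mean = 0.9333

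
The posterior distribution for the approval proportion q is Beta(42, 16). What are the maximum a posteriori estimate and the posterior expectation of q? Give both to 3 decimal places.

MAP = 0.732, posterior mean = 0.724

Mode = (42−1)/(42+16−2) = 41/56 = 0.732.
Mean = 42/(42+16) = 42/58 = 0.724.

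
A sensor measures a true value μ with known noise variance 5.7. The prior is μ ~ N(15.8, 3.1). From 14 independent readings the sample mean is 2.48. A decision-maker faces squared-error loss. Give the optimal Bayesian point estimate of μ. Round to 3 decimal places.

4.026

Posterior for μ is Normal. Precision-weighted mean: (1/3.1·15.8 + 14/5.7·2.48) / (1/3.1 + 14/5.7) = 4.026.
A Normal posterior is symmetric, so mode = mean.
Squared-error loss ⇒ the optimal estimator is the posterior mean.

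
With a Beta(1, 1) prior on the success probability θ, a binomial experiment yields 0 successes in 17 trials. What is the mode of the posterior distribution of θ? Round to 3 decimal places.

0.000

Posterior: Beta(1+0, 1+17) = Beta(1, 18).
Since α = 1 ≤ 1 and β > 1, the Beta density is monotone decreasing on [0,1]; the mode is at 0.
Mean = 1/(1+18) = 0.053.
This is the posterior mode — the MAP estimate.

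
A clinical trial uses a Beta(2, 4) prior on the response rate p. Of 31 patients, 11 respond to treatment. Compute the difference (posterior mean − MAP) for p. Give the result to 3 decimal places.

Posterior: Beta(2+11, 4+20) = Beta(13, 24).
Mode = (13−1)/(13+24−2) = 12/35 = 0.343.
Mean = 13/(13+24) = 13/37 = 0.351.
Difference = 0.351 − 0.343 = 0.008.
Right-skewed posterior ⇒ mode < mean.

0.008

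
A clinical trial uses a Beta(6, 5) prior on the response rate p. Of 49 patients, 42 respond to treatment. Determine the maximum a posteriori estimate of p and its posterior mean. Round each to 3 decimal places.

MAP = 0.810, posterior mean = 0.800

Posterior: Beta(6+42, 5+7) = Beta(48, 12).
Mode = (48−1)/(48+12−2) = 47/58 = 0.810.
Mean = 48/(48+12) = 48/60 = 0.800.
The mean is pulled below the mode by the posterior's left skew.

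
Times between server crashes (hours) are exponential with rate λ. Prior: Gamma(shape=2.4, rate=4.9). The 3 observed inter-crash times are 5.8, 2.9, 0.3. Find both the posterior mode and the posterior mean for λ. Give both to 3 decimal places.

Σ times = 9.0. Posterior: Gamma(shape = 2.4+3 = 5.4, rate = 4.9+9.0 = 13.9).
Mode = (α−1)/β = 4.4/13.9 = 0.317.
Mean = α/β = 5.4/13.9 = 0.388.

λ_MAP = 0.317, E[λ|data] = 0.388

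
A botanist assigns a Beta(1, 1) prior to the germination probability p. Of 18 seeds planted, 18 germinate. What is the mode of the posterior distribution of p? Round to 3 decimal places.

Posterior: Beta(1+18, 1+0) = Beta(19, 1).
Since β = 1 ≤ 1 and α > 1, the Beta density is monotone increasing on [0,1]; the mode is at 1.
Mean = 19/(19+1) = 0.950.
This is the posterior mode — the MAP estimate.

1.000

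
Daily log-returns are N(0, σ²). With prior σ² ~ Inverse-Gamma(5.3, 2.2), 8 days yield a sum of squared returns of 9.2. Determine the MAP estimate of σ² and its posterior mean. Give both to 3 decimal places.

Posterior: Inverse-Gamma(shape = 5.3+8/2 = 9.3, scale = 2.2+9.2/2 = 6.8).
Mode = β/(α+1) = 6.8/10.3 = 0.660.
Mean = β/(α−1) = 6.8/8.3 = 0.819.

MAP = 0.660; posterior mean = 0.819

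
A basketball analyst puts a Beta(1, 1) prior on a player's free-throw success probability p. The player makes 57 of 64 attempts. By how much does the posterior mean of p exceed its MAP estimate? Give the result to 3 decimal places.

Posterior: Beta(1+57, 1+7) = Beta(58, 8).
Mode = (58−1)/(58+8−2) = 57/64 = 0.891.
With a flat prior the MAP equals the MLE, 57/64.
Mean = 58/(58+8) = 58/66 = 0.879.
Difference = 0.879 − 0.891 = -0.012.
The posterior is left-skewed, so the mode exceeds the mean.

-0.012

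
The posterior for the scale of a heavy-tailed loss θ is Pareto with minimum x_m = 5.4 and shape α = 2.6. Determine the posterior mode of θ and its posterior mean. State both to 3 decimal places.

MAP = 5.400; posterior mean = 8.775

The Pareto density is strictly decreasing on [x_m, ∞), so the mode is x_m = 5.400.
Mean = α·x_m/(α−1) = 2.6·5.4/1.6 = 8.775.
The posterior is right-skewed, so the mean exceeds the mode.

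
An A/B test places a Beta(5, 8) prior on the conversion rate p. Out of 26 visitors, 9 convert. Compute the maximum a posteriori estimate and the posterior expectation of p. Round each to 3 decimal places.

Posterior: Beta(5+9, 8+17) = Beta(14, 25).
Mode = (14−1)/(14+25−2) = 13/37 = 0.351.
Mean = 14/(14+25) = 14/39 = 0.359.
Right-skewed posterior ⇒ mode < mean.

MAP: 0.351. Posterior mean: 0.359.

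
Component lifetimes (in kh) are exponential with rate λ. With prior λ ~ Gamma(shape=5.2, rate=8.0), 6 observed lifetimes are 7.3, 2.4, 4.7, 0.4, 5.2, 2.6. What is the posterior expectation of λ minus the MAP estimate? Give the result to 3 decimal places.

0.033

Σ times = 22.6. Posterior: Gamma(shape = 5.2+6 = 11.2, rate = 8.0+22.6 = 30.6).
Mode = (α−1)/β = 10.2/30.6 = 0.333.
Mean = α/β = 11.2/30.6 = 0.366.
Difference = 0.366 − 0.333 = 0.033.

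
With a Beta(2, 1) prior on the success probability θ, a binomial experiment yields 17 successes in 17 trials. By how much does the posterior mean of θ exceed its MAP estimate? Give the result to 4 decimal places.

Posterior: Beta(2+17, 1+0) = Beta(19, 1).
Since β = 1 ≤ 1 and α > 1, the Beta density is monotone increasing on [0,1]; the mode is at 1.
Mean = 19/(19+1) = 0.9500.
Difference = 0.9500 − 1.0000 = -0.0500.

-0.0500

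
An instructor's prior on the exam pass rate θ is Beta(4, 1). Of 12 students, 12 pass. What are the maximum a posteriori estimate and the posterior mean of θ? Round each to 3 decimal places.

Posterior: Beta(4+12, 1+0) = Beta(16, 1).
Since β = 1 ≤ 1 and α > 1, the Beta density is monotone increasing on [0,1]; the mode is at 1.
Mean = 16/(16+1) = 0.941.

θ_MAP = 1.000, E[θ|data] = 0.941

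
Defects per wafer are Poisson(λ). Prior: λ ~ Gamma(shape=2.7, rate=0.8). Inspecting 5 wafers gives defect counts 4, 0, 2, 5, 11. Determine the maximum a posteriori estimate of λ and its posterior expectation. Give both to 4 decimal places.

λ_MAP = 4.0862, E[λ|data] = 4.2586

Σ counts = 22. Posterior: Gamma(shape = 2.7+22 = 24.7, rate = 0.8+5 = 5.8).
Mode = (α−1)/β = 23.7/5.8 = 4.0862.
Mean = α/β = 24.7/5.8 = 4.2586.
Mean > mode: the posterior has a right tail.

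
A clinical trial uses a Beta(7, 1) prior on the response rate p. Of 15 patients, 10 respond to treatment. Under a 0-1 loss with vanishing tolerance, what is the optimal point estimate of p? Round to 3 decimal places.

Posterior: Beta(7+10, 1+5) = Beta(17, 6).
Mode = (17−1)/(17+6−2) = 16/21 = 0.762.
Mean = 17/(17+6) = 17/23 = 0.739.
This is the posterior mode — the MAP estimate.

0.762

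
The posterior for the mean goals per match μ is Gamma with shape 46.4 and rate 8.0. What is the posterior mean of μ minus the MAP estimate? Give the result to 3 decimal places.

Mode = (α−1)/β = 45.4/8.0 = 5.675.
Mean = α/β = 46.4/8.0 = 5.800.
Difference = 5.800 − 5.675 = 0.125.
The posterior is right-skewed, so the mean exceeds the mode.

0.125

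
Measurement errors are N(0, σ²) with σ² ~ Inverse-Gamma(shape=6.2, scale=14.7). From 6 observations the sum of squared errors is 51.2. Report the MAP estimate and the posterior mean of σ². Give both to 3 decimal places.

Posterior: Inverse-Gamma(shape = 6.2+6/2 = 9.2, scale = 14.7+51.2/2 = 40.3).
Mode = β/(α+1) = 40.3/10.2 = 3.951.
Mean = β/(α−1) = 40.3/8.2 = 4.915.

MAP estimate = 3.951, posterior mean = 4.915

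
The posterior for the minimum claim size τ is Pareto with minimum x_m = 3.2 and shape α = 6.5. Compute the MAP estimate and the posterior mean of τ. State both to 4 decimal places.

τ_MAP = 3.2000, E[τ|data] = 3.7818

The Pareto density is strictly decreasing on [x_m, ∞), so the mode is x_m = 3.2000.
Mean = α·x_m/(α−1) = 6.5·3.2/5.5 = 3.7818.
The posterior is right-skewed, so the mean exceeds the mode.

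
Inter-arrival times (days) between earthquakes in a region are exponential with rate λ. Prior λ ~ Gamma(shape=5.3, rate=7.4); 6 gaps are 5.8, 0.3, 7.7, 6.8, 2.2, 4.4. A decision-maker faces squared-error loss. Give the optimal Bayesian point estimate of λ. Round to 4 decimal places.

0.3266

Σ times = 27.2. Posterior: Gamma(shape = 5.3+6 = 11.3, rate = 7.4+27.2 = 34.6).
Mode = (α−1)/β = 10.3/34.6 = 0.2977.
Mean = α/β = 11.3/34.6 = 0.3266.
Squared-error loss ⇒ the optimal estimator is the posterior mean.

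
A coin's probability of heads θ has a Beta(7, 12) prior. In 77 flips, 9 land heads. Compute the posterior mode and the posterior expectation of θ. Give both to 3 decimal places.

θ_MAP = 0.160, E[θ|data] = 0.167

Posterior: Beta(7+9, 12+68) = Beta(16, 80).
Mode = (16−1)/(16+80−2) = 15/94 = 0.160.
Mean = 16/(16+80) = 16/96 = 0.167.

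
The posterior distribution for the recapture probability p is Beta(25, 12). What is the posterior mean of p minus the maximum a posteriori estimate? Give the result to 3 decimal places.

-0.010

Mode = (25−1)/(25+12−2) = 24/35 = 0.686.
Mean = 25/(25+12) = 25/37 = 0.676.
Difference = 0.676 − 0.686 = -0.010.
Left-skewed posterior ⇒ mean < mode.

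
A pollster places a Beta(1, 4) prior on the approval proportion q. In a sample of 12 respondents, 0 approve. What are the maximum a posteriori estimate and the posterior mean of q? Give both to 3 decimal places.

Posterior: Beta(1+0, 4+12) = Beta(1, 16).
Since α = 1 ≤ 1 and β > 1, the Beta density is monotone decreasing on [0,1]; the mode is at 0.
Mean = 1/(1+16) = 0.059.

MAP = 0.000; posterior mean = 0.059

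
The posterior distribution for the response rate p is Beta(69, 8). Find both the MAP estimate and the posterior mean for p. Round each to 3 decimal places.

Mode = (69−1)/(69+8−2) = 68/75 = 0.907.
Mean = 69/(69+8) = 69/77 = 0.896.
Left-skewed posterior ⇒ mean < mode.

MAP: 0.907. Posterior mean: 0.896.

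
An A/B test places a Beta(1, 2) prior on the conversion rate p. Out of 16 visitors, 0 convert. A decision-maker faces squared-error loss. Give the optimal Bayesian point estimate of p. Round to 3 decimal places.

Posterior: Beta(1+0, 2+16) = Beta(1, 18).
Since α = 1 ≤ 1 and β > 1, the Beta density is monotone decreasing on [0,1]; the mode is at 0.
Mean = 1/(1+18) = 0.053.
Squared-error loss ⇒ the optimal estimator is the posterior mean.

0.053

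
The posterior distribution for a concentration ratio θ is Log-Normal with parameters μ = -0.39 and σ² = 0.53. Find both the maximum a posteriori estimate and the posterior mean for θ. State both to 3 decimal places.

Mode = exp(μ − σ²) = exp(-0.92) = 0.399.
Mean = exp(μ + σ²/2) = exp(-0.125) = 0.882.

θ_MAP = 0.399, E[θ|data] = 0.882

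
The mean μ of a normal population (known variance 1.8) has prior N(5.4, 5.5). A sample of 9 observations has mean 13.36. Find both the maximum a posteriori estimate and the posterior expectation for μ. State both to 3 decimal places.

Posterior for μ is Normal. Precision-weighted mean: (1/5.5·5.4 + 9/1.8·13.36) / (1/5.5 + 9/1.8) = 13.081.
A Normal posterior is symmetric, so mode = mean.

MAP = 13.081; posterior mean = 13.081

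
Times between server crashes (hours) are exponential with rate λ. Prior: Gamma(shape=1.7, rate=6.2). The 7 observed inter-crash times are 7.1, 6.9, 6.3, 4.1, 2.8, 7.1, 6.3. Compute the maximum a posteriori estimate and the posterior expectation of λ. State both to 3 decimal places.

maximum a posteriori estimate = 0.165, posterior expectation = 0.186

Σ times = 40.6. Posterior: Gamma(shape = 1.7+7 = 8.7, rate = 6.2+40.6 = 46.8).
Mode = (α−1)/β = 7.7/46.8 = 0.165.
Mean = α/β = 8.7/46.8 = 0.186.
The mean is pulled above the mode by the posterior's right skew.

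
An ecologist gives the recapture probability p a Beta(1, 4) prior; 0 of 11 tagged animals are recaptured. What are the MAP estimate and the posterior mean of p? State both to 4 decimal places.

MAP: 0.0000. Posterior mean: 0.0625.

Posterior: Beta(1+0, 4+11) = Beta(1, 15).
Since α = 1 ≤ 1 and β > 1, the Beta density is monotone decreasing on [0,1]; the mode is at 0.
Mean = 1/(1+15) = 0.0625.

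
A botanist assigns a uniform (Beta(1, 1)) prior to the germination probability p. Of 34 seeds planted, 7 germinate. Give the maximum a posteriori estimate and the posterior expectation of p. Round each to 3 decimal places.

Posterior: Beta(1+7, 1+27) = Beta(8, 28).
Mode = (8−1)/(8+28−2) = 7/34 = 0.206.
With a flat prior the MAP equals the MLE, 7/34.
Mean = 8/(8+28) = 8/36 = 0.222.
The posterior is right-skewed, so the mean exceeds the mode.

maximum a posteriori estimate = 0.206, posterior expectation = 0.222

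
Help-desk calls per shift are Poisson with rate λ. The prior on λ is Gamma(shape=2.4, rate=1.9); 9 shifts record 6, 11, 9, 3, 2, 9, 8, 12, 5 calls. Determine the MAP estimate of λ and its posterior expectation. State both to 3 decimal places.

Σ counts = 65. Posterior: Gamma(shape = 2.4+65 = 67.4, rate = 1.9+9 = 10.9).
Mode = (α−1)/β = 66.4/10.9 = 6.092.
Mean = α/β = 67.4/10.9 = 6.183.
Mean > mode: the posterior has a right tail.

MAP estimate = 6.092, posterior expectation = 6.183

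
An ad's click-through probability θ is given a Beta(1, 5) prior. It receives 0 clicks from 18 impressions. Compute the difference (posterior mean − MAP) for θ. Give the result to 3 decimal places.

0.042

Posterior: Beta(1+0, 5+18) = Beta(1, 23).
Since α = 1 ≤ 1 and β > 1, the Beta density is monotone decreasing on [0,1]; the mode is at 0.
Mean = 1/(1+23) = 0.042.
Difference = 0.042 − 0.000 = 0.042.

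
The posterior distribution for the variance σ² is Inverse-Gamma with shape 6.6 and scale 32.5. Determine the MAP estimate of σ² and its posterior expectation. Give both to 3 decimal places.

MAP estimate = 4.276, posterior expectation = 5.804

Mode = β/(α+1) = 32.5/7.6 = 4.276.
Mean = β/(α−1) = 32.5/5.6 = 5.804.
Mean > mode: the posterior has a right tail.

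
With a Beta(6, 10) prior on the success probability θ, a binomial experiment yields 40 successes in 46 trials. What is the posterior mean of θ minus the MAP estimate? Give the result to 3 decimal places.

-0.008

Posterior: Beta(6+40, 10+6) = Beta(46, 16).
Mode = (46−1)/(46+16−2) = 45/60 = 0.750.
Mean = 46/(46+16) = 46/62 = 0.742.
Difference = 0.742 − 0.750 = -0.008.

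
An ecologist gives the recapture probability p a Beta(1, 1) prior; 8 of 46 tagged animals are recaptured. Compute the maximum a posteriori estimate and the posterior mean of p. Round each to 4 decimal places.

p_MAP = 0.1739, E[p|data] = 0.1875

Posterior: Beta(1+8, 1+38) = Beta(9, 39).
Mode = (9−1)/(9+39−2) = 8/46 = 0.1739.
With a flat prior the MAP equals the MLE, 8/46.
Mean = 9/(9+39) = 9/48 = 0.1875.
The mean is pulled above the mode by the posterior's right skew.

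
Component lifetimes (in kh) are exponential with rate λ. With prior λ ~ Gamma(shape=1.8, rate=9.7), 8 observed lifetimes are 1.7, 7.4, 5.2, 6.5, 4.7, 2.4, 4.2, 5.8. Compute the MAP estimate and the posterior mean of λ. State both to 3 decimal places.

Σ times = 37.9. Posterior: Gamma(shape = 1.8+8 = 9.8, rate = 9.7+37.9 = 47.6).
Mode = (α−1)/β = 8.8/47.6 = 0.185.
Mean = α/β = 9.8/47.6 = 0.206.
Mean > mode: the posterior has a right tail.

MAP estimate = 0.185, posterior mean = 0.206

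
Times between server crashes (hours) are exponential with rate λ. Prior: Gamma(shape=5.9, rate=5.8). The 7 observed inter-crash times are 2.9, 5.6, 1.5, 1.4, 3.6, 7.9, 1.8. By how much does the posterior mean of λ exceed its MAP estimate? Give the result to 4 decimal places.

Σ times = 24.7. Posterior: Gamma(shape = 5.9+7 = 12.9, rate = 5.8+24.7 = 30.5).
Mode = (α−1)/β = 11.9/30.5 = 0.3902.
Mean = α/β = 12.9/30.5 = 0.4230.
Difference = 0.4230 − 0.3902 = 0.0328.

0.0328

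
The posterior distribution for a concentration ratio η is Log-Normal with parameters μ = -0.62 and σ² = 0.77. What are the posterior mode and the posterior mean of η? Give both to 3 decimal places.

MAP = 0.249, posterior mean = 0.791

Mode = exp(μ − σ²) = exp(-1.39) = 0.249.
Mean = exp(μ + σ²/2) = exp(-0.235) = 0.791.
Right-skewed posterior ⇒ mode < mean.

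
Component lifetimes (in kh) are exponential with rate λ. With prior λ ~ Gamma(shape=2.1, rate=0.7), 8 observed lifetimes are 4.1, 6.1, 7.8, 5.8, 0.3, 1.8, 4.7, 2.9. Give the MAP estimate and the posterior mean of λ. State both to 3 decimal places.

λ_MAP = 0.266, E[λ|data] = 0.295

Σ times = 33.5. Posterior: Gamma(shape = 2.1+8 = 10.1, rate = 0.7+33.5 = 34.2).
Mode = (α−1)/β = 9.1/34.2 = 0.266.
Mean = α/β = 10.1/34.2 = 0.295.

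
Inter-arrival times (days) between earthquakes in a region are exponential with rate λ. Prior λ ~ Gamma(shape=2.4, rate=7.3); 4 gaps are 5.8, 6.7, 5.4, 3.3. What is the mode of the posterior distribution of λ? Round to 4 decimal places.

Σ times = 21.2. Posterior: Gamma(shape = 2.4+4 = 6.4, rate = 7.3+21.2 = 28.5).
Mode = (α−1)/β = 5.4/28.5 = 0.1895.
Mean = α/β = 6.4/28.5 = 0.2246.
This is the posterior mode — the MAP estimate.

0.1895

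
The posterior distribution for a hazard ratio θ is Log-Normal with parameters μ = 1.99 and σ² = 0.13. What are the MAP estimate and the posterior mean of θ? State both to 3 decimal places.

θ_MAP = 6.424, E[θ|data] = 7.807

Mode = exp(μ − σ²) = exp(1.86) = 6.424.
Mean = exp(μ + σ²/2) = exp(2.055) = 7.807.
Mean > mode: the posterior has a right tail.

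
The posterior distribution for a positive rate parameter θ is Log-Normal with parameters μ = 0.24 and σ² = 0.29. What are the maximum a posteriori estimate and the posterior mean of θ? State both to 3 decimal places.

MAP = 0.951; posterior mean = 1.470

Mode = exp(μ − σ²) = exp(-0.05) = 0.951.
Mean = exp(μ + σ²/2) = exp(0.385) = 1.470.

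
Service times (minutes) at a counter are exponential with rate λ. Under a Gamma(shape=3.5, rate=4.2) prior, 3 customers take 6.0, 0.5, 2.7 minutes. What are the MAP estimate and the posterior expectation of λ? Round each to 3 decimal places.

Σ times = 9.2. Posterior: Gamma(shape = 3.5+3 = 6.5, rate = 4.2+9.2 = 13.4).
Mode = (α−1)/β = 5.5/13.4 = 0.410.
Mean = α/β = 6.5/13.4 = 0.485.

MAP = 0.410, posterior mean = 0.485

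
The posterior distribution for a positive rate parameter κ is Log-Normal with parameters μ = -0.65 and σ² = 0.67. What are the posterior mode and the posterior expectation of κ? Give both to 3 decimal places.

Mode = exp(μ − σ²) = exp(-1.32) = 0.267.
Mean = exp(μ + σ²/2) = exp(-0.315) = 0.730.

MAP = 0.267, posterior mean = 0.730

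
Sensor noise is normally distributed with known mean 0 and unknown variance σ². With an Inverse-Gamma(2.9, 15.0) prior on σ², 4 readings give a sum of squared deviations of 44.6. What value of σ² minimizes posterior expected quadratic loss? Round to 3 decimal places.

Posterior: Inverse-Gamma(shape = 2.9+4/2 = 4.9, scale = 15.0+44.6/2 = 37.3).
Mode = β/(α+1) = 37.3/5.9 = 6.322.
Mean = β/(α−1) = 37.3/3.9 = 9.564.
Quadratic loss ⇒ the optimal estimator is the posterior mean.

9.564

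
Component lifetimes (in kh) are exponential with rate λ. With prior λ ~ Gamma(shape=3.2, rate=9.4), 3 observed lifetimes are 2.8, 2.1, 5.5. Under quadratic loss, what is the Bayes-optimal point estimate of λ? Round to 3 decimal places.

Σ times = 10.4. Posterior: Gamma(shape = 3.2+3 = 6.2, rate = 9.4+10.4 = 19.8).
Mode = (α−1)/β = 5.2/19.8 = 0.263.
Mean = α/β = 6.2/19.8 = 0.313.
Quadratic loss ⇒ the optimal estimator is the posterior mean.

0.313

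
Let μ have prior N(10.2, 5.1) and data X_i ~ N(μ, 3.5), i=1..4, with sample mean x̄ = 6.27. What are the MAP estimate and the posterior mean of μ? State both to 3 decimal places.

MAP estimate = 6.846, posterior mean = 6.846

Posterior for μ is Normal. Precision-weighted mean: (1/5.1·10.2 + 4/3.5·6.27) / (1/5.1 + 4/3.5) = 6.846.
A Normal posterior is symmetric, so mode = mean.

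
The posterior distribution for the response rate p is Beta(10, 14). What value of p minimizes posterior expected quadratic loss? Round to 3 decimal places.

Mode = (10−1)/(10+14−2) = 9/22 = 0.409.
Mean = 10/(10+14) = 10/24 = 0.417.
Quadratic loss ⇒ the optimal estimator is the posterior mean.

0.417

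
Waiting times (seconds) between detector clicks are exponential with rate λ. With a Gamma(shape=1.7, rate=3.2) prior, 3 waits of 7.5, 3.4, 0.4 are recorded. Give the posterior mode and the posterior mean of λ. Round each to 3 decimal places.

MAP: 0.255. Posterior mean: 0.324.

Σ times = 11.3. Posterior: Gamma(shape = 1.7+3 = 4.7, rate = 3.2+11.3 = 14.5).
Mode = (α−1)/β = 3.7/14.5 = 0.255.
Mean = α/β = 4.7/14.5 = 0.324.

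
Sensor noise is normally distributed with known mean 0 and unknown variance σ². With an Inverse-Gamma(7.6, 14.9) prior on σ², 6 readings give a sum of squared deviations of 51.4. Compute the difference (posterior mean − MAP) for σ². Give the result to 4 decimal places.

0.7292

Posterior: Inverse-Gamma(shape = 7.6+6/2 = 10.6, scale = 14.9+51.4/2 = 40.6).
Mode = β/(α+1) = 40.6/11.6 = 3.5000.
Mean = β/(α−1) = 40.6/9.6 = 4.2292.
Difference = 4.2292 − 3.5000 = 0.7292.
Right-skewed posterior ⇒ mode < mean.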